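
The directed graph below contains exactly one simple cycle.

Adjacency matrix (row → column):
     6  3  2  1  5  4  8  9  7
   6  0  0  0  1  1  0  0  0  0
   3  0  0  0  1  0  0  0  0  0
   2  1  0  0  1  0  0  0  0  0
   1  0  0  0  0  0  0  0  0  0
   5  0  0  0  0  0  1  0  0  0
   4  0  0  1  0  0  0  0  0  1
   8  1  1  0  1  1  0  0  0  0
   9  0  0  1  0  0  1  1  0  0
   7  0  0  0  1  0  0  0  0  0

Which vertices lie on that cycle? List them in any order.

2, 4, 5, 6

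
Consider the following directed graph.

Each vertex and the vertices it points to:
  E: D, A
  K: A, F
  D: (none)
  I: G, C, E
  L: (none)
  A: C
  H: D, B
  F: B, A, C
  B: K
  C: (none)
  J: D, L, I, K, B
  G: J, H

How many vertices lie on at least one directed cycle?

A vertex is on a directed cycle iff it belongs to a strongly connected component of size ≥ 2 (or has a self-loop).
The vertices on cycles are {B, F, G, I, J, K} — 6 in total.

6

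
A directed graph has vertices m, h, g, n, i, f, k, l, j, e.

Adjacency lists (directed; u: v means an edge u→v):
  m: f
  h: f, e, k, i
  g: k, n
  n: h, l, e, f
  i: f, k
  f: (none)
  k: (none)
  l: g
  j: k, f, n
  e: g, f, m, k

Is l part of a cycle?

l is on a cycle iff l can reach itself via ≥1 edge.
l → g → n → l — yes.

Yes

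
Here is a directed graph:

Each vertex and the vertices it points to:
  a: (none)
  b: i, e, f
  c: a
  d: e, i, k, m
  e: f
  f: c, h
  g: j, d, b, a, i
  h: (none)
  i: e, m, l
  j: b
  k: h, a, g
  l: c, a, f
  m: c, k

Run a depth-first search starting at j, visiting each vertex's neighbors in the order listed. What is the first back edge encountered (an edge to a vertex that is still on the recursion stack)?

g→j

DFS from j (visiting each vertex's neighbors in the order listed); mark gray on enter, black on exit:
j gray
  b gray
    i gray
      e gray
        f gray
          c gray
            a gray
            a black
          c black
          h gray
          h black
        f black
      e black
      m gray
        m→c: c black — skip
        k gray
          k→h: h black — skip
          k→a: a black — skip
          g gray
            g→j: j is gray → back edge
First back edge: g → j.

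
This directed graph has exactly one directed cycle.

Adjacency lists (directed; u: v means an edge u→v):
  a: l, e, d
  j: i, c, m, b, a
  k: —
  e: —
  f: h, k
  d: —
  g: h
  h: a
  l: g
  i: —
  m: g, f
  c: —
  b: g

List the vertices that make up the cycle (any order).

DFS with gray/black marking from a:
a gray
  l gray
    g gray
      h gray
        h→a: a is gray → back edge
Back edge closes the cycle a → l → g → h → a; its vertices are {a, g, h, l}.

a, g, h, l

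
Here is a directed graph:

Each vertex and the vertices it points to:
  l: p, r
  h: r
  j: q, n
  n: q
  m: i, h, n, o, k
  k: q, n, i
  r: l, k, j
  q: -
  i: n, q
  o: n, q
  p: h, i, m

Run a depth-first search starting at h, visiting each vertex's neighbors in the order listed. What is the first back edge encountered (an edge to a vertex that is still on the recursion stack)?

p→h

DFS from h (visiting each vertex's neighbors in the order listed); mark gray on enter, black on exit:
h gray
  r gray
    l gray
      p gray
        p→h: h is gray → back edge
First back edge: p → h.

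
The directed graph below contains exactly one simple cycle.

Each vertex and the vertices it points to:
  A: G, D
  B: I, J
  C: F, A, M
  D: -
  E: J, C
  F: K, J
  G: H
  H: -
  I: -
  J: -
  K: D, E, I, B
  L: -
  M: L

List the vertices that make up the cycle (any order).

C, E, F, K

DFS with gray/black marking from K:
K gray
  D gray
  D black
  E gray
    J gray
    J black
    C gray
      F gray
        F→K: K is gray → back edge
Back edge closes the cycle K → E → C → F → K; its vertices are {C, E, F, K}.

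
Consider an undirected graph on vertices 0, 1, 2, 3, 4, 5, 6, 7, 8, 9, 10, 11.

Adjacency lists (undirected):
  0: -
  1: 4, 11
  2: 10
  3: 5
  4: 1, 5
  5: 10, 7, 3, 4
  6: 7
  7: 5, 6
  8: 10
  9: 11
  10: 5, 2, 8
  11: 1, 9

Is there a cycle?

No

DFS, tracking each vertex's parent; an edge to a visited non-parent vertex closes a cycle.
Start from 2:
visit 2 (parent –)
  visit 10 (parent 2)
    visit 5 (parent 10)
      5–10: parent, skip
      visit 7 (parent 5)
        7–5: parent, skip
        visit 6 (parent 7)
          6–7: parent, skip
      visit 3 (parent 5)
        3–5: parent, skip
      visit 4 (parent 5)
        visit 1 (parent 4)
          1–4: parent, skip
          visit 11 (parent 1)
            11–1: parent, skip
            visit 9 (parent 11)
              9–11: parent, skip
        4–5: parent, skip
    10–2: parent, skip
    visit 8 (parent 10)
      8–10: parent, skip
visit 0 (parent –)
No non-parent visited neighbor found — the graph is a forest.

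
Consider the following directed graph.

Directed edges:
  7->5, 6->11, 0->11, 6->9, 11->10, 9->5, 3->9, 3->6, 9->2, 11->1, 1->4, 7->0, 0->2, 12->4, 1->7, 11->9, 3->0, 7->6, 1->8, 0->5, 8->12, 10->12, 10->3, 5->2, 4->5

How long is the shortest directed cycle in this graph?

4

For each vertex v, BFS finds the shortest path from v back to v.
The shortest such closed walk is 6 → 11 → 10 → 3 → 6, length 4.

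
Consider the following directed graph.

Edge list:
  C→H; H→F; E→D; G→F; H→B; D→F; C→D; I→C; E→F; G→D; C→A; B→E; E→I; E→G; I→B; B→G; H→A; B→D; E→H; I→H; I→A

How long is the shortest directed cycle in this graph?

3

For each vertex v, BFS finds the shortest path from v back to v.
The shortest such closed walk is I → B → E → I, length 3.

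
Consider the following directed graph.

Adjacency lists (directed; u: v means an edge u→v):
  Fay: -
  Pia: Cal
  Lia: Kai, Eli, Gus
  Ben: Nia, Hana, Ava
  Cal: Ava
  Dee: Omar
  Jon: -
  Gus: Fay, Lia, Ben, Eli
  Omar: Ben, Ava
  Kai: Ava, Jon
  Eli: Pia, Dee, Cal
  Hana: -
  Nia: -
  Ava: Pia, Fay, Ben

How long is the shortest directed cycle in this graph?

2

For each vertex v, BFS finds the shortest path from v back to v.
The shortest such closed walk is Gus → Lia → Gus, length 2.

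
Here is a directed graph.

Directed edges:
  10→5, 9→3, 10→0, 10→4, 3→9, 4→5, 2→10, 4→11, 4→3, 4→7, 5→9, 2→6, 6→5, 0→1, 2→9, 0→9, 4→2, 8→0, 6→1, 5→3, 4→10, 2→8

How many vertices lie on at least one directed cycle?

5

A vertex is on a directed cycle iff it belongs to a strongly connected component of size ≥ 2 (or has a self-loop).
The vertices on cycles are {2, 3, 4, 9, 10} — 5 in total.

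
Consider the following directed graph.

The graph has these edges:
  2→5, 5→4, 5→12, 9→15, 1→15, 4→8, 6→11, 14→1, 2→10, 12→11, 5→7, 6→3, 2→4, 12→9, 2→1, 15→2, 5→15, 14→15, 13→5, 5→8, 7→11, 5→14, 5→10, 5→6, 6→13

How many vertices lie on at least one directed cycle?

9

A vertex is on a directed cycle iff it belongs to a strongly connected component of size ≥ 2 (or has a self-loop).
The vertices on cycles are {1, 2, 5, 6, 9, 12, 13, 14, 15} — 9 in total.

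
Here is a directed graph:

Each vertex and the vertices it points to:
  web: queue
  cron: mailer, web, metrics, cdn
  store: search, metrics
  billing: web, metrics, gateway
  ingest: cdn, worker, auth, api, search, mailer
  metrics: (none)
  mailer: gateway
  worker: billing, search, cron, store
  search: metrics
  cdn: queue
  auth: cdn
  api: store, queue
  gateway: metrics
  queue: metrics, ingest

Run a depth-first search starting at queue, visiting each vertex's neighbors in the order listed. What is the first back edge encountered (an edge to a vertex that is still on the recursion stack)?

cdn→queue

DFS from queue (visiting each vertex's neighbors in the order listed); mark gray on enter, black on exit:
queue gray
  metrics gray
  metrics black
  ingest gray
    cdn gray
      cdn→queue: queue is gray → back edge
First back edge: cdn → queue.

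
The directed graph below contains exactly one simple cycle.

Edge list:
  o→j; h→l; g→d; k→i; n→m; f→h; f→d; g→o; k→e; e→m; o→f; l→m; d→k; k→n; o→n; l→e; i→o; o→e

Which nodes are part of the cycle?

DFS with gray/black marking from o:
o gray
  e gray
    m gray
    m black
  e black
  j gray
  j black
  n gray
    n→m: m black — skip
  n black
  f gray
    d gray
      k gray
        i gray
          i→o: o is gray → back edge
Back edge closes the cycle o → f → d → k → i → o; its vertices are {d, f, i, k, o}.

d, f, i, k, o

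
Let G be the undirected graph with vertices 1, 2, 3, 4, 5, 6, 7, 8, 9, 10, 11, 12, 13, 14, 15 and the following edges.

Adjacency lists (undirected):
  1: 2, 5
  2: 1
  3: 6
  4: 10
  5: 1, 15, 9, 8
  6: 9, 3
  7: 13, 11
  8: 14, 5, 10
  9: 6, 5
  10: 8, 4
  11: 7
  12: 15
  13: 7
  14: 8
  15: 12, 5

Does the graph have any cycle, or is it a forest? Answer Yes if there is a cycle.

DFS, tracking each vertex's parent; an edge to a visited non-parent vertex closes a cycle.
Start from 6:
visit 6 (parent –)
  visit 9 (parent 6)
    9–6: parent, skip
    visit 5 (parent 9)
      visit 1 (parent 5)
        visit 2 (parent 1)
          2–1: parent, skip
        1–5: parent, skip
      visit 15 (parent 5)
        visit 12 (parent 15)
          12–15: parent, skip
        15–5: parent, skip
      5–9: parent, skip
      visit 8 (parent 5)
        visit 14 (parent 8)
          14–8: parent, skip
        8–5: parent, skip
        visit 10 (parent 8)
          10–8: parent, skip
          visit 4 (parent 10)
            4–10: parent, skip
  visit 3 (parent 6)
    3–6: parent, skip
visit 7 (parent –)
  visit 13 (parent 7)
    13–7: parent, skip
  visit 11 (parent 7)
    11–7: parent, skip
No non-parent visited neighbor found — the graph is a forest.

No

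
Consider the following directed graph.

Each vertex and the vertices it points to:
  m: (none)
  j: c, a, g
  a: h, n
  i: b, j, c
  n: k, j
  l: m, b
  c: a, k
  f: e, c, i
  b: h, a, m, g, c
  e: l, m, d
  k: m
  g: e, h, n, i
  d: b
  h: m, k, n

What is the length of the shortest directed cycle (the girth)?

3

For each vertex v, BFS finds the shortest path from v back to v.
The shortest such closed walk is i → j → g → i, length 3.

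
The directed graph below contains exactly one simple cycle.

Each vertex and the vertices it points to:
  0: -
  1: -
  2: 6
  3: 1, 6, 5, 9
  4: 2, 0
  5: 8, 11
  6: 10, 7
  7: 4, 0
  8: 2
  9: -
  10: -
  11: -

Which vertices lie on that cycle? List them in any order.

2, 4, 6, 7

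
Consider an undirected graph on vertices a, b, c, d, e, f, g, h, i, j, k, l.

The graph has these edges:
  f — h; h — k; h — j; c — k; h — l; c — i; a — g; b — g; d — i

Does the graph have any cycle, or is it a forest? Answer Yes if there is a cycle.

No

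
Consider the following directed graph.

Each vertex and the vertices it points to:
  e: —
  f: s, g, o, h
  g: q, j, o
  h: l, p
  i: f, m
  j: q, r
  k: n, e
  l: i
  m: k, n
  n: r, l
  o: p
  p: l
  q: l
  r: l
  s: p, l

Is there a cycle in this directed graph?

DFS with white/gray/black marking, starting from g:
g gray
  q gray
    l gray
      i gray
        f gray
          s gray
            p gray
              p→l: l is gray → back edge
Back edge found, so a cycle exists: l → i → f → s → p → l.

Yes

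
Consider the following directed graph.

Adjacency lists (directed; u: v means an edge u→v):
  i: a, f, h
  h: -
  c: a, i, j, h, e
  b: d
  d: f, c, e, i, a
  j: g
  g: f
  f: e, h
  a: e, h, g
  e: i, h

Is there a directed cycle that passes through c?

No

c lies on a cycle iff there is a path from c back to itself.
Exploring from c, it never reaches itself; equivalently, its strongly connected component is a singleton.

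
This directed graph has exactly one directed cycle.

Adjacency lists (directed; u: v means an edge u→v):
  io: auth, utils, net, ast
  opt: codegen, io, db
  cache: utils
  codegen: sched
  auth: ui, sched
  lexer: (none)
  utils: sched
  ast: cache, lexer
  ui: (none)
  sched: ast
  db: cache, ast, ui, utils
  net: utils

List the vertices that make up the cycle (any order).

ast, cache, sched, utils

DFS with gray/black marking from ast:
ast gray
  cache gray
    utils gray
      sched gray
        sched→ast: ast is gray → back edge
Back edge closes the cycle ast → cache → utils → sched → ast; its vertices are {ast, cache, sched, utils}.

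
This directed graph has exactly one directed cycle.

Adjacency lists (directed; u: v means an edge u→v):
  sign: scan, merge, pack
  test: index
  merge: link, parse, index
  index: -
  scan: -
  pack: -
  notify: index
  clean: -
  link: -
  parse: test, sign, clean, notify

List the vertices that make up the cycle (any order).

sign, merge, parse

DFS with gray/black marking from parse:
parse gray
  test gray
    index gray
    index black
  test black
  sign gray
    scan gray
    scan black
    merge gray
      link gray
      link black
      merge→parse: parse is gray → back edge
Back edge closes the cycle parse → sign → merge → parse; its vertices are {sign, merge, parse}.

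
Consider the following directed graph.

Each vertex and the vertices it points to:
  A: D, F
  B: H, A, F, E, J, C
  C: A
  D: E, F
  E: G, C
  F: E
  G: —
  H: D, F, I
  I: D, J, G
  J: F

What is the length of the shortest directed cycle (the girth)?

4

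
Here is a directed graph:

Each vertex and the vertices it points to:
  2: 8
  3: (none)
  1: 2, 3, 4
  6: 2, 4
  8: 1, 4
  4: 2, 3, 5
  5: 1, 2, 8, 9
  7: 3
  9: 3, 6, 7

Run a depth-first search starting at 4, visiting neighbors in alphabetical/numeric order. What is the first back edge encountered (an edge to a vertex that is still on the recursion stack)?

DFS from 4 (visiting neighbors in alphabetical/numeric order); mark gray on enter, black on exit:
4 gray
  2 gray
    8 gray
      1 gray
        1→2: 2 is gray → back edge
First back edge: 1 → 2.

1->2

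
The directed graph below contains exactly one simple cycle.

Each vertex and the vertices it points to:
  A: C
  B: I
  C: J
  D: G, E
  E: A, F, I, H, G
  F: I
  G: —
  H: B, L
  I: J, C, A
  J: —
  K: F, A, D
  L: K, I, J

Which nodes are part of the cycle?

DFS with gray/black marking from K:
K gray
  F gray
    I gray
      J gray
      J black
      C gray
        C→J: J black — skip
      C black
      A gray
        A→C: C black — skip
      A black
    I black
  F black
  K→A: A black — skip
  D gray
    G gray
    G black
    E gray
      E→A: A black — skip
      E→F: F black — skip
      E→I: I black — skip
      H gray
        B gray
          B→I: I black — skip
        B black
        L gray
          L→K: K is gray → back edge
Back edge closes the cycle K → D → E → H → L → K; its vertices are {D, E, H, K, L}.

D, E, H, K, L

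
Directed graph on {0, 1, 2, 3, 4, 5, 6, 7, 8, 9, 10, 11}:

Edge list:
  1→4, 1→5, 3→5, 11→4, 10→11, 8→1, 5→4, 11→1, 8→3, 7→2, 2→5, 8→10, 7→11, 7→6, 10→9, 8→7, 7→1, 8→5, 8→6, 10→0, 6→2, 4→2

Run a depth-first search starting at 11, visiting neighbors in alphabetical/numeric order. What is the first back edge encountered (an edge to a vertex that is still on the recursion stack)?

DFS from 11 (visiting neighbors in alphabetical/numeric order); mark gray on enter, black on exit:
11 gray
  1 gray
    4 gray
      2 gray
        5 gray
          5→4: 4 is gray → back edge
First back edge: 5 → 4.

5→4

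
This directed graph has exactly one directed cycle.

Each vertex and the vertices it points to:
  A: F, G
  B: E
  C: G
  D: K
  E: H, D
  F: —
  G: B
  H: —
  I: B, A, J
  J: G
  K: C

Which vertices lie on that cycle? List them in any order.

DFS with gray/black marking from B:
B gray
  E gray
    H gray
    H black
    D gray
      K gray
        C gray
          G gray
            G→B: B is gray → back edge
Back edge closes the cycle B → E → D → K → C → G → B; its vertices are {B, C, D, E, G, K}.

B, C, D, E, G, K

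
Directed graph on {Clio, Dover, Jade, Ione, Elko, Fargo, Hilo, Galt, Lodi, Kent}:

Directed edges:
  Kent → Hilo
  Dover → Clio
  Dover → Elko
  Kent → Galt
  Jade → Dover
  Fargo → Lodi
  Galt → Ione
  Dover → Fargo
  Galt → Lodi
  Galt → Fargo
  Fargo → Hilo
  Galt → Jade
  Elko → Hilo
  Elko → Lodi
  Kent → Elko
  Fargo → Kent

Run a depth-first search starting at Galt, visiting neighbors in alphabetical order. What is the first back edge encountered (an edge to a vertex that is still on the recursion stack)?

Kent->Galt

DFS from Galt (visiting neighbors in alphabetical order); mark gray on enter, black on exit:
Galt gray
  Fargo gray
    Hilo gray
    Hilo black
    Kent gray
      Elko gray
        Elko→Hilo: Hilo black — skip
        Lodi gray
        Lodi black
      Elko black
      Kent→Galt: Galt is gray → back edge
First back edge: Kent → Galt.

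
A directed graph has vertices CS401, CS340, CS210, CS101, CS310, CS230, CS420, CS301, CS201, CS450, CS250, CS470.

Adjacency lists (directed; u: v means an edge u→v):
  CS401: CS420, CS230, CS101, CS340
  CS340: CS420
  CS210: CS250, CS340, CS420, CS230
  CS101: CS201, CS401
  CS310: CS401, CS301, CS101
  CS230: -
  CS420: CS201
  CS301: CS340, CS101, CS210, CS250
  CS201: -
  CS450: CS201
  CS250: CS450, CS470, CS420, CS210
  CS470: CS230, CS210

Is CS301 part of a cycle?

No

CS301 lies on a cycle iff there is a path from CS301 back to itself.
Exploring from CS301, it never reaches itself; equivalently, its strongly connected component is a singleton.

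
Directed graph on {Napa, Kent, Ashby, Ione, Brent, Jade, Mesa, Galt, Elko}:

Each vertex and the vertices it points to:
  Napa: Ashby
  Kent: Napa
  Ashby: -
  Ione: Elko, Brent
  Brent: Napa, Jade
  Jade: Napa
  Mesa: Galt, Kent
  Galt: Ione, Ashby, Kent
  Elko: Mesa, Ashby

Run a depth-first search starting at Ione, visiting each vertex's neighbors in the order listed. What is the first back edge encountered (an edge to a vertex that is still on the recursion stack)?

Galt→Ione

DFS from Ione (visiting each vertex's neighbors in the order listed); mark gray on enter, black on exit:
Ione gray
  Elko gray
    Mesa gray
      Galt gray
        Galt→Ione: Ione is gray → back edge
First back edge: Galt → Ione.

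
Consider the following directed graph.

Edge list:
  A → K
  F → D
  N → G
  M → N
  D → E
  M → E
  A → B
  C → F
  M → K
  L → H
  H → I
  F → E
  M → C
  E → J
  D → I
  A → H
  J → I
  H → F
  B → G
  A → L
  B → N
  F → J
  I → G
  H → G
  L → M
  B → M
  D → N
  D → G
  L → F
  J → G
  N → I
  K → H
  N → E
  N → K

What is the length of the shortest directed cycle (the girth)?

5

For each vertex v, BFS finds the shortest path from v back to v.
The shortest such closed walk is K → H → F → D → N → K, length 5.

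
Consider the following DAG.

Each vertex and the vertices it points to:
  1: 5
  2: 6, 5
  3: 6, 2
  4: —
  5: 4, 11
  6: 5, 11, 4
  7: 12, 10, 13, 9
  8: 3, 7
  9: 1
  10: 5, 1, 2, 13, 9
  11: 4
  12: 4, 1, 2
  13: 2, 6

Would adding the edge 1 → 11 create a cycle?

Adding 1→11 creates a cycle iff 11 can already reach 1.
Explore from 11: no path reaches 1. The graph stays acyclic.

No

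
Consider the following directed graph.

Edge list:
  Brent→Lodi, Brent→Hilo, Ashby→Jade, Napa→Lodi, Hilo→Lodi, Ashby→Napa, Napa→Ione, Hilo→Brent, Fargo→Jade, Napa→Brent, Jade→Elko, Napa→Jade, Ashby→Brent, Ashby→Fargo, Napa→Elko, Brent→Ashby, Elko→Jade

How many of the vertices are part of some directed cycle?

A vertex is on a directed cycle iff it belongs to a strongly connected component of size ≥ 2 (or has a self-loop).
The vertices on cycles are {Elko, Hilo, Jade, Napa, Ashby, Brent} — 6 in total.

6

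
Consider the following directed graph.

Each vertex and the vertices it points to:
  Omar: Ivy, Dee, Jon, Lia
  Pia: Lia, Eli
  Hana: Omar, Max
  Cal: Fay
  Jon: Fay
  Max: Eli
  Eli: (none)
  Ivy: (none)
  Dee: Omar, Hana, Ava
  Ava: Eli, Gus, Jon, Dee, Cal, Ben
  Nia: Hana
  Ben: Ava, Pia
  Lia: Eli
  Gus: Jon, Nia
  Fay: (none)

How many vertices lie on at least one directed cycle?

7

A vertex is on a directed cycle iff it belongs to a strongly connected component of size ≥ 2 (or has a self-loop).
The vertices on cycles are {Ava, Ben, Dee, Gus, Nia, Hana, Omar} — 7 in total.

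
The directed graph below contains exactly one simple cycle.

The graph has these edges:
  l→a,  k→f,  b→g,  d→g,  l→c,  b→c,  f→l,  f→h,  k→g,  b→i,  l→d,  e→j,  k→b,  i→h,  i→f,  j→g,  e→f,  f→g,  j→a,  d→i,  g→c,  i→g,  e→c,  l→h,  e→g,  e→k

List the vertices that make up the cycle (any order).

DFS with gray/black marking from f:
f gray
  l gray
    a gray
    a black
    h gray
    h black
    d gray
      g gray
        c gray
        c black
      g black
      i gray
        i→g: g black — skip
        i→h: h black — skip
        i→f: f is gray → back edge
Back edge closes the cycle f → l → d → i → f; its vertices are {d, f, i, l}.

d, f, i, l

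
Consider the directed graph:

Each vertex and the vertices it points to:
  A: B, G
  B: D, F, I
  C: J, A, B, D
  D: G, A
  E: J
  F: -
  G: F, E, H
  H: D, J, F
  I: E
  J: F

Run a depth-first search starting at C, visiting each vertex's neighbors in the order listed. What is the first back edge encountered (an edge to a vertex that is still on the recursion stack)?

H->D

DFS from C (visiting each vertex's neighbors in the order listed); mark gray on enter, black on exit:
C gray
  J gray
    F gray
    F black
  J black
  A gray
    B gray
      D gray
        G gray
          G→F: F black — skip
          E gray
            E→J: J black — skip
          E black
          H gray
            H→D: D is gray → back edge
First back edge: H → D.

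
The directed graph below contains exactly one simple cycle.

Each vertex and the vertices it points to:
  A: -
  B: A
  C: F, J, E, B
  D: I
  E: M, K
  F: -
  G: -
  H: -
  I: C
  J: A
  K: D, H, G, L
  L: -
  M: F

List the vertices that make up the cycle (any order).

C, D, E, I, K

DFS with gray/black marking from C:
C gray
  F gray
  F black
  J gray
    A gray
    A black
  J black
  E gray
    M gray
      M→F: F black — skip
    M black
    K gray
      D gray
        I gray
          I→C: C is gray → back edge
Back edge closes the cycle C → E → K → D → I → C; its vertices are {C, D, E, I, K}.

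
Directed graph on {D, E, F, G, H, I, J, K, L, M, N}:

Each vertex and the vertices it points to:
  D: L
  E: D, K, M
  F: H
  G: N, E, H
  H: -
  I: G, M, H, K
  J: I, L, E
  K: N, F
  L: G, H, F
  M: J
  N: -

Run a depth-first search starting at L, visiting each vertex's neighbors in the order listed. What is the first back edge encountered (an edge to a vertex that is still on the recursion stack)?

D→L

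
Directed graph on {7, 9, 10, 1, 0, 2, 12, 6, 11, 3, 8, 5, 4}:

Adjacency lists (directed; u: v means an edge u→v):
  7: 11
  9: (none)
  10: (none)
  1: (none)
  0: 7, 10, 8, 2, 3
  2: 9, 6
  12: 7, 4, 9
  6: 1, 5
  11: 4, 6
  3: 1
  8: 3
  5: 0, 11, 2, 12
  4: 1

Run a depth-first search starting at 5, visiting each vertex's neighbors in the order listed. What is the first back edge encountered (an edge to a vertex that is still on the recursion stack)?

DFS from 5 (visiting each vertex's neighbors in the order listed); mark gray on enter, black on exit:
5 gray
  0 gray
    7 gray
      11 gray
        4 gray
          1 gray
          1 black
        4 black
        6 gray
          6→1: 1 black — skip
          6→5: 5 is gray → back edge
First back edge: 6 → 5.

6->5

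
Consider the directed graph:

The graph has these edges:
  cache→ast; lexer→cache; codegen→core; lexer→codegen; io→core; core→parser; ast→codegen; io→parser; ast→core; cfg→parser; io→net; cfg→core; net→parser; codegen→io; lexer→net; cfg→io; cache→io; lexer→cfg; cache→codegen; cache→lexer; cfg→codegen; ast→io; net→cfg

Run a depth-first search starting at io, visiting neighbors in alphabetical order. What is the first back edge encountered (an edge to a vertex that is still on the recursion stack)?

DFS from io (visiting neighbors in alphabetical order); mark gray on enter, black on exit:
io gray
  core gray
    parser gray
    parser black
  core black
  net gray
    cfg gray
      codegen gray
        codegen→core: core black — skip
        codegen→io: io is gray → back edge
First back edge: codegen → io.

codegen→io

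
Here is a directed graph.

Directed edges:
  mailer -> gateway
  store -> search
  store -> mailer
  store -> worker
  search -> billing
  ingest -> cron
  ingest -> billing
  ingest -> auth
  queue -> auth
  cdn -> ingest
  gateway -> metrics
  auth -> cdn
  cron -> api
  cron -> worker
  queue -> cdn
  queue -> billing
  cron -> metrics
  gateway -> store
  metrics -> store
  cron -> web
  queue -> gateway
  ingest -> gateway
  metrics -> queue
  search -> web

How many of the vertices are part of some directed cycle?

A vertex is on a directed cycle iff it belongs to a strongly connected component of size ≥ 2 (or has a self-loop).
The vertices on cycles are {cdn, auth, cron, queue, store, ingest, mailer, gateway, metrics} — 9 in total.

9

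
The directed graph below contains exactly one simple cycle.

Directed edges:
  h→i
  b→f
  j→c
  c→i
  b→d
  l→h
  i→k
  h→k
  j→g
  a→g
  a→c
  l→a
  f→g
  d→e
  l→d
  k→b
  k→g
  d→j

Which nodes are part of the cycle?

DFS with gray/black marking from k:
k gray
  g gray
  g black
  b gray
    f gray
      f→g: g black — skip
    f black
    d gray
      j gray
        c gray
          i gray
            i→k: k is gray → back edge
Back edge closes the cycle k → b → d → j → c → i → k; its vertices are {b, c, d, i, j, k}.

b, c, d, i, j, k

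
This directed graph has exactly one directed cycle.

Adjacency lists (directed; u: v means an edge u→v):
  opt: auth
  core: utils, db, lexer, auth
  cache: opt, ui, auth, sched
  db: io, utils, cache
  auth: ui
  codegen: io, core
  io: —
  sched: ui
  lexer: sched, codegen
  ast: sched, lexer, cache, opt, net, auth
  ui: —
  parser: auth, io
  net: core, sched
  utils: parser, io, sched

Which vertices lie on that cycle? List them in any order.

DFS with gray/black marking from core:
core gray
  utils gray
    parser gray
      auth gray
        ui gray
        ui black
      auth black
      io gray
      io black
    parser black
    utils→io: io black — skip
    sched gray
      sched→ui: ui black — skip
    sched black
  utils black
  db gray
    db→io: io black — skip
    db→utils: utils black — skip
    cache gray
      opt gray
        opt→auth: auth black — skip
      opt black
      cache→ui: ui black — skip
      cache→auth: auth black — skip
      cache→sched: sched black — skip
    cache black
  db black
  lexer gray
    lexer→sched: sched black — skip
    codegen gray
      codegen→io: io black — skip
      codegen→core: core is gray → back edge
Back edge closes the cycle core → lexer → codegen → core; its vertices are {core, lexer, codegen}.

core, lexer, codegen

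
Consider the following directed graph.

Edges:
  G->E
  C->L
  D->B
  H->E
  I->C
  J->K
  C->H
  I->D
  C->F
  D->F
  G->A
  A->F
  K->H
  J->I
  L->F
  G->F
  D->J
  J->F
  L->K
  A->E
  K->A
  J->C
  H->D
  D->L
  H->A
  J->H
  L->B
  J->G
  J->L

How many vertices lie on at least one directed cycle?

A vertex is on a directed cycle iff it belongs to a strongly connected component of size ≥ 2 (or has a self-loop).
The vertices on cycles are {C, D, H, I, J, K, L} — 7 in total.

7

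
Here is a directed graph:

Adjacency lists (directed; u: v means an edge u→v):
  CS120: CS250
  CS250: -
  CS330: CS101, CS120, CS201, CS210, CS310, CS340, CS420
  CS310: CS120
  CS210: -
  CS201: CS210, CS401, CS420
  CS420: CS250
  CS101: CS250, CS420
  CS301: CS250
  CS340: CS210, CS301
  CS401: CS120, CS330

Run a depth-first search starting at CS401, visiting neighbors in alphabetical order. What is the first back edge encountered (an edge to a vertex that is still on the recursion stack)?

DFS from CS401 (visiting neighbors in alphabetical order); mark gray on enter, black on exit:
CS401 gray
  CS120 gray
    CS250 gray
    CS250 black
  CS120 black
  CS330 gray
    CS101 gray
      CS101→CS250: CS250 black — skip
      CS420 gray
        CS420→CS250: CS250 black — skip
      CS420 black
    CS101 black
    CS330→CS120: CS120 black — skip
    CS201 gray
      CS210 gray
      CS210 black
      CS201→CS401: CS401 is gray → back edge
First back edge: CS201 → CS401.

CS201→CS401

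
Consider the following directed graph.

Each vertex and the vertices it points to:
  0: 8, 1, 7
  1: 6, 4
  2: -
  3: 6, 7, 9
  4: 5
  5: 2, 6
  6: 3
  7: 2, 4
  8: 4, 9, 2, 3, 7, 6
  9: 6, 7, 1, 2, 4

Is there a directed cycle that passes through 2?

No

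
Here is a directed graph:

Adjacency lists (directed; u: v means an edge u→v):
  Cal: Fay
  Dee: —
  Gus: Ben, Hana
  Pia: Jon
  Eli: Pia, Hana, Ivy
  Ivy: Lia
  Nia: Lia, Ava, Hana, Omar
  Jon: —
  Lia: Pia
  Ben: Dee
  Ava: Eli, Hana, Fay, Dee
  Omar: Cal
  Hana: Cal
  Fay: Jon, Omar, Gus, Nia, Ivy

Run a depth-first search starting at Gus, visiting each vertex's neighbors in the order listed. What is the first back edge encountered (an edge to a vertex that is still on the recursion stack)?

Omar->Cal

DFS from Gus (visiting each vertex's neighbors in the order listed); mark gray on enter, black on exit:
Gus gray
  Ben gray
    Dee gray
    Dee black
  Ben black
  Hana gray
    Cal gray
      Fay gray
        Jon gray
        Jon black
        Omar gray
          Omar→Cal: Cal is gray → back edge
First back edge: Omar → Cal.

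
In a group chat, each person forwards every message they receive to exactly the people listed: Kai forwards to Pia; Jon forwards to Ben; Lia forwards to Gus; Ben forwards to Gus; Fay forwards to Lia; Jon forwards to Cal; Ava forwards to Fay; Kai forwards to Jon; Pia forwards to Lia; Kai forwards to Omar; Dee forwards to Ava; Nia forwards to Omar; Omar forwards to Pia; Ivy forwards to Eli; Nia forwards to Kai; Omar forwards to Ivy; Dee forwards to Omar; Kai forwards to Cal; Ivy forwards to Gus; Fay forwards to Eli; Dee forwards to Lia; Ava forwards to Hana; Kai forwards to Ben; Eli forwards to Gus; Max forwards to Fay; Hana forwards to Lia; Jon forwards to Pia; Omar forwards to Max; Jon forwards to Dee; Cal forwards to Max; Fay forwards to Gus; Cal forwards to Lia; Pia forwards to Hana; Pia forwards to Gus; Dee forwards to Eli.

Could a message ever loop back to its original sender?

No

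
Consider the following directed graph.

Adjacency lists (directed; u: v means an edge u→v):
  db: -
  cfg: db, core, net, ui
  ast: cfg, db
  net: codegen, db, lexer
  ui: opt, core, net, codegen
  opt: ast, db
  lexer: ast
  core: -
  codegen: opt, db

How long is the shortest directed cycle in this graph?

4

For each vertex v, BFS finds the shortest path from v back to v.
The shortest such closed walk is cfg → ui → opt → ast → cfg, length 4.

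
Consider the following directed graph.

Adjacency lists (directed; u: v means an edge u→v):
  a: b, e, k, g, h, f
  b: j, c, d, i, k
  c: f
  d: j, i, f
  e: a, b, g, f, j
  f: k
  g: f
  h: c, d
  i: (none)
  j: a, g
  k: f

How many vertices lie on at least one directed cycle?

8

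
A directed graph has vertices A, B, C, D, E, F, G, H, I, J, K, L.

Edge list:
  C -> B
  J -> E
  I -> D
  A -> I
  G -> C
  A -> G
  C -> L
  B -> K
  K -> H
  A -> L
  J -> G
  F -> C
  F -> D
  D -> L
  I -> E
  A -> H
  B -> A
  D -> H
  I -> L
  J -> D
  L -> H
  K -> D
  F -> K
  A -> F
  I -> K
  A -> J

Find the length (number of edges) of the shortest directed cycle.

4

For each vertex v, BFS finds the shortest path from v back to v.
The shortest such closed walk is B → A → G → C → B, length 4.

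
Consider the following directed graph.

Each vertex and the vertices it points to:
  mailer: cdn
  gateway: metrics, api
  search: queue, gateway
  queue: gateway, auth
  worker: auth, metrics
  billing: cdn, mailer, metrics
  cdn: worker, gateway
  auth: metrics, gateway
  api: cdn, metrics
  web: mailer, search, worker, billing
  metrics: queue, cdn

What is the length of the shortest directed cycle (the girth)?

3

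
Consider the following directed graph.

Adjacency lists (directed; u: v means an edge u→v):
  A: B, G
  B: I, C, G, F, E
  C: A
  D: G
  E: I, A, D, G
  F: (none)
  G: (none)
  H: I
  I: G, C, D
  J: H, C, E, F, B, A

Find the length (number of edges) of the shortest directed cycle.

3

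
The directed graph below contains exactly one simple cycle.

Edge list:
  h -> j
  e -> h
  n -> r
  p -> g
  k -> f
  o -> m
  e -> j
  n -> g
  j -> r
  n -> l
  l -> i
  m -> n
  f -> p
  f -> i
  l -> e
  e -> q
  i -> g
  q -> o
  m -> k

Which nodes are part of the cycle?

e, l, m, n, o, q

DFS with gray/black marking from m:
m gray
  k gray
    f gray
      i gray
        g gray
        g black
      i black
      p gray
        p→g: g black — skip
      p black
    f black
  k black
  n gray
    r gray
    r black
    n→g: g black — skip
    l gray
      l→i: i black — skip
      e gray
        h gray
          j gray
            j→r: r black — skip
          j black
        h black
        q gray
          o gray
            o→m: m is gray → back edge
Back edge closes the cycle m → n → l → e → q → o → m; its vertices are {e, l, m, n, o, q}.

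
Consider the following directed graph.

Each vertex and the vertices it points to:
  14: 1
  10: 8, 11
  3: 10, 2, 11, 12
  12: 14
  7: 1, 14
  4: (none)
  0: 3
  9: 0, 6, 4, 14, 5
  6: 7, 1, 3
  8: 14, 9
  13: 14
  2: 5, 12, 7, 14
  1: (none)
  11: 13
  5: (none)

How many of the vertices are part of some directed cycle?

6

A vertex is on a directed cycle iff it belongs to a strongly connected component of size ≥ 2 (or has a self-loop).
The vertices on cycles are {0, 3, 6, 8, 9, 10} — 6 in total.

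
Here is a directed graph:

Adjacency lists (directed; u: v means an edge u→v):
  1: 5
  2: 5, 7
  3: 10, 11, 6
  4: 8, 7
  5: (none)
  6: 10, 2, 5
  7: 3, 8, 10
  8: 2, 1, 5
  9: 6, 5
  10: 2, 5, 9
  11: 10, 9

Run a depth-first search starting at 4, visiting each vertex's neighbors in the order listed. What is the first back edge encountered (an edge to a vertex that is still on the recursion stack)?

DFS from 4 (visiting each vertex's neighbors in the order listed); mark gray on enter, black on exit:
4 gray
  8 gray
    2 gray
      5 gray
      5 black
      7 gray
        3 gray
          10 gray
            10→2: 2 is gray → back edge
First back edge: 10 → 2.

10→2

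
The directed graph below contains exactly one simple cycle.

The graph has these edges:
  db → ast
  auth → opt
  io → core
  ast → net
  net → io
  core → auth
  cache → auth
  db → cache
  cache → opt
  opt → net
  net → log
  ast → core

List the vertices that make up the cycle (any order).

DFS with gray/black marking from net:
net gray
  log gray
  log black
  io gray
    core gray
      auth gray
        opt gray
          opt→net: net is gray → back edge
Back edge closes the cycle net → io → core → auth → opt → net; its vertices are {io, net, opt, auth, core}.

io, net, opt, auth, core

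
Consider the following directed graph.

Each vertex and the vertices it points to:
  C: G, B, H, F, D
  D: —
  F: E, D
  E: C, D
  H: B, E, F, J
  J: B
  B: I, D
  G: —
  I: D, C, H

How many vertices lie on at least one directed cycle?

A vertex is on a directed cycle iff it belongs to a strongly connected component of size ≥ 2 (or has a self-loop).
The vertices on cycles are {B, C, E, F, H, I, J} — 7 in total.

7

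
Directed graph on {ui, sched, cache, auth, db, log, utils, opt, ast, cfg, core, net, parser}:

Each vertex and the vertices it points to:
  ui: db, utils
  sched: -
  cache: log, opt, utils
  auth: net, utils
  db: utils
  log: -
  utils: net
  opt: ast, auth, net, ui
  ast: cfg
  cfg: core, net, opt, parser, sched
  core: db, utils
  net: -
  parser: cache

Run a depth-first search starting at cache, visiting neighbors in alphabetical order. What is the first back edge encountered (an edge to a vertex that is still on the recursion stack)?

DFS from cache (visiting neighbors in alphabetical order); mark gray on enter, black on exit:
cache gray
  log gray
  log black
  opt gray
    ast gray
      cfg gray
        core gray
          db gray
            utils gray
              net gray
              net black
            utils black
          db black
          core→utils: utils black — skip
        core black
        cfg→net: net black — skip
        cfg→opt: opt is gray → back edge
First back edge: cfg → opt.

cfg->opt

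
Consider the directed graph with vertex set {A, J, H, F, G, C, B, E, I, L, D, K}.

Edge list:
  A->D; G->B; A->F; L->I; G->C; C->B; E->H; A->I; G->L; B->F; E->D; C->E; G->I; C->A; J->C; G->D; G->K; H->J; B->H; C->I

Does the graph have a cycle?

Yes

DFS with white/gray/black marking, starting from D:
D gray
D black
A gray
  I gray
  I black
  A→D: D black — skip
  F gray
  F black
A black
J gray
  C gray
    B gray
      B→F: F black — skip
      H gray
        H→J: J is gray → back edge
Back edge found, so a cycle exists: J → C → B → H → J.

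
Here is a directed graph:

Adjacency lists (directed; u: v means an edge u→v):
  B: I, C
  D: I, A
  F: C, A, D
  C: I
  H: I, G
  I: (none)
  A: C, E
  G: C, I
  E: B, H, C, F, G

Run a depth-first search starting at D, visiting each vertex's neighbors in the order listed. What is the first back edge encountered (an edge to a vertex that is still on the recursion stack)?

F->A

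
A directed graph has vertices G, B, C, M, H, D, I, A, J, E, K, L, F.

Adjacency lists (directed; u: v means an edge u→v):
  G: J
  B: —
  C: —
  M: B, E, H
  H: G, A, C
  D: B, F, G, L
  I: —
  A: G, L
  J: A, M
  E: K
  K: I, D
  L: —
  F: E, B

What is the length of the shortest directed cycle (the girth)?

3

For each vertex v, BFS finds the shortest path from v back to v.
The shortest such closed walk is J → A → G → J, length 3.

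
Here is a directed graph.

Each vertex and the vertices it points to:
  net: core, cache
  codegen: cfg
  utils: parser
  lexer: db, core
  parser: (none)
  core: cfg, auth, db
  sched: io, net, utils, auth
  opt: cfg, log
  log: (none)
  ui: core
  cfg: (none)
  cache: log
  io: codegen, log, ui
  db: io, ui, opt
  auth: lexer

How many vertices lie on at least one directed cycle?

6

A vertex is on a directed cycle iff it belongs to a strongly connected component of size ≥ 2 (or has a self-loop).
The vertices on cycles are {db, io, ui, auth, core, lexer} — 6 in total.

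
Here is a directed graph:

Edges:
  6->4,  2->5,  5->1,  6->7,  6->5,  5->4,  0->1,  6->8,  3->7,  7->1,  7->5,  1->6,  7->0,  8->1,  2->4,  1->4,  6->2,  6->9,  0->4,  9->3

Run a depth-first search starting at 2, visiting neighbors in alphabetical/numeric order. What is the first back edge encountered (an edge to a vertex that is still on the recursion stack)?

6→2

DFS from 2 (visiting neighbors in alphabetical/numeric order); mark gray on enter, black on exit:
2 gray
  4 gray
  4 black
  5 gray
    1 gray
      1→4: 4 black — skip
      6 gray
        6→2: 2 is gray → back edge
First back edge: 6 → 2.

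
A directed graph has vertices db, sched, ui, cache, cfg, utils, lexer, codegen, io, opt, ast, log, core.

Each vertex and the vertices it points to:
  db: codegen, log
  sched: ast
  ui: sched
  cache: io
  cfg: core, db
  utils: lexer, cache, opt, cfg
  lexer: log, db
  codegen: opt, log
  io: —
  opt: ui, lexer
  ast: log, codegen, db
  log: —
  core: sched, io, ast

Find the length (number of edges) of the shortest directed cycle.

4

For each vertex v, BFS finds the shortest path from v back to v.
The shortest such closed walk is opt → lexer → db → codegen → opt, length 4.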